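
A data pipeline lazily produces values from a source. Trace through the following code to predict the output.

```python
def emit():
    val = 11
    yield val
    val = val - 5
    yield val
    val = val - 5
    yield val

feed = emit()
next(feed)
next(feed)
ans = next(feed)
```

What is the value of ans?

Step 1: Trace through generator execution:
  Yield 1: val starts at 11, yield 11
  Yield 2: val = 11 - 5 = 6, yield 6
  Yield 3: val = 6 - 5 = 1, yield 1
Step 2: First next() gets 11, second next() gets the second value, third next() yields 1.
Therefore ans = 1.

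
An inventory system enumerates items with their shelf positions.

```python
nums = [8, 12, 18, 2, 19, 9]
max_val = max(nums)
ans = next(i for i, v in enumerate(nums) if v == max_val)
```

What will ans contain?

Step 1: max([8, 12, 18, 2, 19, 9]) = 19.
Step 2: Find first index where value == 19:
  Index 0: 8 != 19
  Index 1: 12 != 19
  Index 2: 18 != 19
  Index 3: 2 != 19
  Index 4: 19 == 19, found!
Therefore ans = 4.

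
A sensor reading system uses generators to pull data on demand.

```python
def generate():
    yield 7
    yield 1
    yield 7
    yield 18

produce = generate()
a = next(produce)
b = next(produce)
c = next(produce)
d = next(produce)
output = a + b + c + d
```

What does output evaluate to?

Step 1: Create generator and consume all values:
  a = next(produce) = 7
  b = next(produce) = 1
  c = next(produce) = 7
  d = next(produce) = 18
Step 2: output = 7 + 1 + 7 + 18 = 33.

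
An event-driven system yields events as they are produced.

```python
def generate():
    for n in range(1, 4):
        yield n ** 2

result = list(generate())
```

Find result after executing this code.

Step 1: For each n in range(1, 4), yield n**2:
  n=1: yield 1**2 = 1
  n=2: yield 2**2 = 4
  n=3: yield 3**2 = 9
Therefore result = [1, 4, 9].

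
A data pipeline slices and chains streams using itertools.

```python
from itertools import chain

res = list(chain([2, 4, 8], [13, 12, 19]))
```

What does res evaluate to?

Step 1: chain() concatenates iterables: [2, 4, 8] + [13, 12, 19].
Therefore res = [2, 4, 8, 13, 12, 19].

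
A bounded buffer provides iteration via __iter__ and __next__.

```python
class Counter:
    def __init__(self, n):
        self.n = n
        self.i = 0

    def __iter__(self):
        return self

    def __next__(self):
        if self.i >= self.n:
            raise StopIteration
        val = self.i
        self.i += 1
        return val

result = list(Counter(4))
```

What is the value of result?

Step 1: Counter(4) creates an iterator counting 0 to 3.
Step 2: list() consumes all values: [0, 1, 2, 3].
Therefore result = [0, 1, 2, 3].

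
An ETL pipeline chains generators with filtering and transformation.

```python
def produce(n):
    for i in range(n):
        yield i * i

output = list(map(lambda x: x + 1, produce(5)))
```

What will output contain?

Step 1: produce(5) yields squares: [0, 1, 4, 9, 16].
Step 2: map adds 1 to each: [1, 2, 5, 10, 17].
Therefore output = [1, 2, 5, 10, 17].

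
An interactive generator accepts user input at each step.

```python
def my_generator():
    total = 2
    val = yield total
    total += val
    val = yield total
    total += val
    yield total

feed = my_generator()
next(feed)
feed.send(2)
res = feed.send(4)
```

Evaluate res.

Step 1: next() -> yield total=2.
Step 2: send(2) -> val=2, total = 2+2 = 4, yield 4.
Step 3: send(4) -> val=4, total = 4+4 = 8, yield 8.
Therefore res = 8.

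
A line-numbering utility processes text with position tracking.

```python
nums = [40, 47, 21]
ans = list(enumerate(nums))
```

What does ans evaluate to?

Step 1: enumerate pairs each element with its index:
  (0, 40)
  (1, 47)
  (2, 21)
Therefore ans = [(0, 40), (1, 47), (2, 21)].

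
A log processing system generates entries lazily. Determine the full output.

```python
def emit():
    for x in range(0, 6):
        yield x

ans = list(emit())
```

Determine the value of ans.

Step 1: The generator yields each value from range(0, 6).
Step 2: list() consumes all yields: [0, 1, 2, 3, 4, 5].
Therefore ans = [0, 1, 2, 3, 4, 5].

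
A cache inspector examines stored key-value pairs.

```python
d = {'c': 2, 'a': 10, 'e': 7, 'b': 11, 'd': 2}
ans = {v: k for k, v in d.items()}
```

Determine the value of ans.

Step 1: Invert dict (swap keys and values):
  'c': 2 -> 2: 'c'
  'a': 10 -> 10: 'a'
  'e': 7 -> 7: 'e'
  'b': 11 -> 11: 'b'
  'd': 2 -> 2: 'd'
Therefore ans = {2: 'd', 10: 'a', 7: 'e', 11: 'b'}.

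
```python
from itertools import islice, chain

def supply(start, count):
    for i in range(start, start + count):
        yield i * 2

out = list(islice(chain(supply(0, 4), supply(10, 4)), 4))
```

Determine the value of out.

Step 1: supply(0, 4) yields [0, 2, 4, 6].
Step 2: supply(10, 4) yields [20, 22, 24, 26].
Step 3: chain concatenates: [0, 2, 4, 6, 20, 22, 24, 26].
Step 4: islice takes first 4: [0, 2, 4, 6].
Therefore out = [0, 2, 4, 6].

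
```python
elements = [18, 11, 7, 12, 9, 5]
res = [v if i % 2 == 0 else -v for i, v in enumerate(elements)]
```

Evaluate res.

Step 1: For each (i, v), keep v if i is even, negate if odd:
  i=0 (even): keep 18
  i=1 (odd): negate to -11
  i=2 (even): keep 7
  i=3 (odd): negate to -12
  i=4 (even): keep 9
  i=5 (odd): negate to -5
Therefore res = [18, -11, 7, -12, 9, -5].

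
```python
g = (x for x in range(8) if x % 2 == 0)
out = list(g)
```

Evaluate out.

Step 1: Filter range(8) keeping only even values:
  x=0: even, included
  x=1: odd, excluded
  x=2: even, included
  x=3: odd, excluded
  x=4: even, included
  x=5: odd, excluded
  x=6: even, included
  x=7: odd, excluded
Therefore out = [0, 2, 4, 6].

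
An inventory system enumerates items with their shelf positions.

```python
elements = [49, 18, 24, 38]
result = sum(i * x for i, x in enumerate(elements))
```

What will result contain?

Step 1: Compute i * x for each (i, x) in enumerate([49, 18, 24, 38]):
  i=0, x=49: 0*49 = 0
  i=1, x=18: 1*18 = 18
  i=2, x=24: 2*24 = 48
  i=3, x=38: 3*38 = 114
Step 2: sum = 0 + 18 + 48 + 114 = 180.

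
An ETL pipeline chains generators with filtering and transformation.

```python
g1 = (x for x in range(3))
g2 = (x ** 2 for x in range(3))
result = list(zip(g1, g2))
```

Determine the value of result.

Step 1: g1 produces [0, 1, 2].
Step 2: g2 produces [0, 1, 4].
Step 3: zip pairs them: [(0, 0), (1, 1), (2, 4)].
Therefore result = [(0, 0), (1, 1), (2, 4)].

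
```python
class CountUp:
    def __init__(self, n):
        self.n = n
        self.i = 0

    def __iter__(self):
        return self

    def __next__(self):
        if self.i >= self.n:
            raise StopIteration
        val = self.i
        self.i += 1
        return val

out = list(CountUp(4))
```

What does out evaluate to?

Step 1: CountUp(4) creates an iterator counting 0 to 3.
Step 2: list() consumes all values: [0, 1, 2, 3].
Therefore out = [0, 1, 2, 3].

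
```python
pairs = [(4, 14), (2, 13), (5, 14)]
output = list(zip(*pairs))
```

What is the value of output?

Step 1: zip(*pairs) transposes: unzips [(4, 14), (2, 13), (5, 14)] into separate sequences.
Step 2: First elements: (4, 2, 5), second elements: (14, 13, 14).
Therefore output = [(4, 2, 5), (14, 13, 14)].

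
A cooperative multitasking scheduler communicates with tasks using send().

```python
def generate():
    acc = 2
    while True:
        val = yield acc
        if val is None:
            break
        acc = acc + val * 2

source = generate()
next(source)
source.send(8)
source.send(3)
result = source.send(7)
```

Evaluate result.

Step 1: next() -> yield acc=2.
Step 2: send(8) -> val=8, acc = 2 + 8*2 = 18, yield 18.
Step 3: send(3) -> val=3, acc = 18 + 3*2 = 24, yield 24.
Step 4: send(7) -> val=7, acc = 24 + 7*2 = 38, yield 38.
Therefore result = 38.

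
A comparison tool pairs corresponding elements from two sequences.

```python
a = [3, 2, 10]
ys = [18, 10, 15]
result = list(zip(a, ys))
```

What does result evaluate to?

Step 1: zip pairs elements at same index:
  Index 0: (3, 18)
  Index 1: (2, 10)
  Index 2: (10, 15)
Therefore result = [(3, 18), (2, 10), (10, 15)].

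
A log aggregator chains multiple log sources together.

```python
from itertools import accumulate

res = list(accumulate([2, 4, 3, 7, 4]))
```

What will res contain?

Step 1: accumulate computes running sums:
  + 2 = 2
  + 4 = 6
  + 3 = 9
  + 7 = 16
  + 4 = 20
Therefore res = [2, 6, 9, 16, 20].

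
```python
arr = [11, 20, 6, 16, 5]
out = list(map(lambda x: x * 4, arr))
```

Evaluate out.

Step 1: Apply lambda x: x * 4 to each element:
  11 -> 44
  20 -> 80
  6 -> 24
  16 -> 64
  5 -> 20
Therefore out = [44, 80, 24, 64, 20].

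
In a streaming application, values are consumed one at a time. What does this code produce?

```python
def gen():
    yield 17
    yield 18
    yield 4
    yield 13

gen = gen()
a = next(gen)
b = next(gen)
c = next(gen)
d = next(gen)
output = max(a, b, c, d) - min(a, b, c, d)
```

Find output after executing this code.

Step 1: Create generator and consume all values:
  a = next(gen) = 17
  b = next(gen) = 18
  c = next(gen) = 4
  d = next(gen) = 13
Step 2: max = 18, min = 4, output = 18 - 4 = 14.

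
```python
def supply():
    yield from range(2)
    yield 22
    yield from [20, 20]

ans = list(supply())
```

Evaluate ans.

Step 1: Trace yields in order:
  yield 0
  yield 1
  yield 22
  yield 20
  yield 20
Therefore ans = [0, 1, 22, 20, 20].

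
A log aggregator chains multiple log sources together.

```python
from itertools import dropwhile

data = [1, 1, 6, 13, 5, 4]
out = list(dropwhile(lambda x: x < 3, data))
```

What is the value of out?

Step 1: dropwhile drops elements while < 3:
  1 < 3: dropped
  1 < 3: dropped
  6: kept (dropping stopped)
Step 2: Remaining elements kept regardless of condition.
Therefore out = [6, 13, 5, 4].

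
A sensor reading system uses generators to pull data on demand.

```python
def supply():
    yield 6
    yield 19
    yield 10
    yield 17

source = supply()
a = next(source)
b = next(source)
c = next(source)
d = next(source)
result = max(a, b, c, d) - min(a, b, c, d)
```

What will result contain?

Step 1: Create generator and consume all values:
  a = next(source) = 6
  b = next(source) = 19
  c = next(source) = 10
  d = next(source) = 17
Step 2: max = 19, min = 6, result = 19 - 6 = 13.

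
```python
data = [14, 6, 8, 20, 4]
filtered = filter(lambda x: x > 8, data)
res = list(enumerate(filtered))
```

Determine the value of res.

Step 1: Filter [14, 6, 8, 20, 4] for > 8: [14, 20].
Step 2: enumerate re-indexes from 0: [(0, 14), (1, 20)].
Therefore res = [(0, 14), (1, 20)].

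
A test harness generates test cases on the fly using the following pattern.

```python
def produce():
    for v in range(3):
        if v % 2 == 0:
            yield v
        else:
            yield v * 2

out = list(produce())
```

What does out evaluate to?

Step 1: For each v in range(3), yield v if even, else v*2:
  v=0 (even): yield 0
  v=1 (odd): yield 1*2 = 2
  v=2 (even): yield 2
Therefore out = [0, 2, 2].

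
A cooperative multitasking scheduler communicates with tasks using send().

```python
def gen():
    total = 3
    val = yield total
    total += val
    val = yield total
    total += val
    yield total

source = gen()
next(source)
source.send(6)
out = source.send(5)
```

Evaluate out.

Step 1: next() -> yield total=3.
Step 2: send(6) -> val=6, total = 3+6 = 9, yield 9.
Step 3: send(5) -> val=5, total = 9+5 = 14, yield 14.
Therefore out = 14.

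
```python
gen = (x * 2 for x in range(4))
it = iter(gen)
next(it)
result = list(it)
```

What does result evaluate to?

Step 1: Generator produces [0, 2, 4, 6].
Step 2: next(it) consumes first element (0).
Step 3: list(it) collects remaining: [2, 4, 6].
Therefore result = [2, 4, 6].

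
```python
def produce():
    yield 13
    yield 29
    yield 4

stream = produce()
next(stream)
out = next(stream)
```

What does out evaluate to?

Step 1: produce() creates a generator.
Step 2: next(stream) yields 13 (consumed and discarded).
Step 3: next(stream) yields 29, assigned to out.
Therefore out = 29.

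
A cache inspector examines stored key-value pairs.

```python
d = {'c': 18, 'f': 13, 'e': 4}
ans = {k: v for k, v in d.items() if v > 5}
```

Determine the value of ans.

Step 1: Filter items where value > 5:
  'c': 18 > 5: kept
  'f': 13 > 5: kept
  'e': 4 <= 5: removed
Therefore ans = {'c': 18, 'f': 13}.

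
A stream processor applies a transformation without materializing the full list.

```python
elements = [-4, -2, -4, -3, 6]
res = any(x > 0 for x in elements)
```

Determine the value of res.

Step 1: Check x > 0 for each element in [-4, -2, -4, -3, 6]:
  -4 > 0: False
  -2 > 0: False
  -4 > 0: False
  -3 > 0: False
  6 > 0: True
Step 2: any() returns True.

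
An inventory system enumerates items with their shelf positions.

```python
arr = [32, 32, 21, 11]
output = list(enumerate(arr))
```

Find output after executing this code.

Step 1: enumerate pairs each element with its index:
  (0, 32)
  (1, 32)
  (2, 21)
  (3, 11)
Therefore output = [(0, 32), (1, 32), (2, 21), (3, 11)].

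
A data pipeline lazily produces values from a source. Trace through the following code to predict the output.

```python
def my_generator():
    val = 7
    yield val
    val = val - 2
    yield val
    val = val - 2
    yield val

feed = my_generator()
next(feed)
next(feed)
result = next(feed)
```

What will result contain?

Step 1: Trace through generator execution:
  Yield 1: val starts at 7, yield 7
  Yield 2: val = 7 - 2 = 5, yield 5
  Yield 3: val = 5 - 2 = 3, yield 3
Step 2: First next() gets 7, second next() gets the second value, third next() yields 3.
Therefore result = 3.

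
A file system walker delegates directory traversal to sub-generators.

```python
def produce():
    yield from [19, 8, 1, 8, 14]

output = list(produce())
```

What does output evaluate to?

Step 1: yield from delegates to the iterable, yielding each element.
Step 2: Collected values: [19, 8, 1, 8, 14].
Therefore output = [19, 8, 1, 8, 14].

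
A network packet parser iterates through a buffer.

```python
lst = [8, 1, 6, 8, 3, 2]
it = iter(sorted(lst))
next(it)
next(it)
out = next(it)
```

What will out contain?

Step 1: sorted([8, 1, 6, 8, 3, 2]) = [1, 2, 3, 6, 8, 8].
Step 2: Create iterator and skip 2 elements.
Step 3: next() returns 3.
Therefore out = 3.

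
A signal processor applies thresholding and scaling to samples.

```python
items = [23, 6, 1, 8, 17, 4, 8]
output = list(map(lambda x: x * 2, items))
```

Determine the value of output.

Step 1: Apply lambda x: x * 2 to each element:
  23 -> 46
  6 -> 12
  1 -> 2
  8 -> 16
  17 -> 34
  4 -> 8
  8 -> 16
Therefore output = [46, 12, 2, 16, 34, 8, 16].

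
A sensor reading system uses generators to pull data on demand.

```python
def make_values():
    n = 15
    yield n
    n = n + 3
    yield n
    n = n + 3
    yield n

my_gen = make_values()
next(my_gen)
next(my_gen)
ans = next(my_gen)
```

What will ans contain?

Step 1: Trace through generator execution:
  Yield 1: n starts at 15, yield 15
  Yield 2: n = 15 + 3 = 18, yield 18
  Yield 3: n = 18 + 3 = 21, yield 21
Step 2: First next() gets 15, second next() gets the second value, third next() yields 21.
Therefore ans = 21.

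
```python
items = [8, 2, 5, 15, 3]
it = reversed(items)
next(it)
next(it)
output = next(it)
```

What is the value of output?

Step 1: reversed([8, 2, 5, 15, 3]) gives iterator: [3, 15, 5, 2, 8].
Step 2: First next() = 3, second next() = 15.
Step 3: Third next() = 5.
Therefore output = 5.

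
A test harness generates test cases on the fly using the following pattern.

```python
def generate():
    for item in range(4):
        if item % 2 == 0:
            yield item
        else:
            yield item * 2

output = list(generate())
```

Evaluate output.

Step 1: For each item in range(4), yield item if even, else item*2:
  item=0 (even): yield 0
  item=1 (odd): yield 1*2 = 2
  item=2 (even): yield 2
  item=3 (odd): yield 3*2 = 6
Therefore output = [0, 2, 2, 6].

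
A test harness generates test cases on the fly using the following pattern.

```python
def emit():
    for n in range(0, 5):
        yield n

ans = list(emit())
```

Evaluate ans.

Step 1: The generator yields each value from range(0, 5).
Step 2: list() consumes all yields: [0, 1, 2, 3, 4].
Therefore ans = [0, 1, 2, 3, 4].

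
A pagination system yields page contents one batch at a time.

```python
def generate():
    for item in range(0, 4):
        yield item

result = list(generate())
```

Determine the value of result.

Step 1: The generator yields each value from range(0, 4).
Step 2: list() consumes all yields: [0, 1, 2, 3].
Therefore result = [0, 1, 2, 3].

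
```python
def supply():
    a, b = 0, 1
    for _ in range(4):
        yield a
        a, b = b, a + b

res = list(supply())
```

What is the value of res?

Step 1: Fibonacci-like sequence starting with a=0, b=1:
  Iteration 1: yield a=0, then a,b = 1,1
  Iteration 2: yield a=1, then a,b = 1,2
  Iteration 3: yield a=1, then a,b = 2,3
  Iteration 4: yield a=2, then a,b = 3,5
Therefore res = [0, 1, 1, 2].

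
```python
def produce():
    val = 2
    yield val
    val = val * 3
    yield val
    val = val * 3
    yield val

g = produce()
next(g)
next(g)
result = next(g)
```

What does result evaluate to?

Step 1: Trace through generator execution:
  Yield 1: val starts at 2, yield 2
  Yield 2: val = 2 * 3 = 6, yield 6
  Yield 3: val = 6 * 3 = 18, yield 18
Step 2: First next() gets 2, second next() gets the second value, third next() yields 18.
Therefore result = 18.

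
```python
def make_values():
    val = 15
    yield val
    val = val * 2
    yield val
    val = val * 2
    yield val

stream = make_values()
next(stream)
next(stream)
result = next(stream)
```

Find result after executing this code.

Step 1: Trace through generator execution:
  Yield 1: val starts at 15, yield 15
  Yield 2: val = 15 * 2 = 30, yield 30
  Yield 3: val = 30 * 2 = 60, yield 60
Step 2: First next() gets 15, second next() gets the second value, third next() yields 60.
Therefore result = 60.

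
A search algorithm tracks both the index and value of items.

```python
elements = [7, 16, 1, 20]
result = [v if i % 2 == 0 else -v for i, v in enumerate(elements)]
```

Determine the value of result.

Step 1: For each (i, v), keep v if i is even, negate if odd:
  i=0 (even): keep 7
  i=1 (odd): negate to -16
  i=2 (even): keep 1
  i=3 (odd): negate to -20
Therefore result = [7, -16, 1, -20].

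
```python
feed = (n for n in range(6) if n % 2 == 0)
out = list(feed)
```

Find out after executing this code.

Step 1: Filter range(6) keeping only even values:
  n=0: even, included
  n=1: odd, excluded
  n=2: even, included
  n=3: odd, excluded
  n=4: even, included
  n=5: odd, excluded
Therefore out = [0, 2, 4].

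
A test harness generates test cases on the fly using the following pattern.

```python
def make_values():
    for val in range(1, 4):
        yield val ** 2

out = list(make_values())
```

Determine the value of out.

Step 1: For each val in range(1, 4), yield val**2:
  val=1: yield 1**2 = 1
  val=2: yield 2**2 = 4
  val=3: yield 3**2 = 9
Therefore out = [1, 4, 9].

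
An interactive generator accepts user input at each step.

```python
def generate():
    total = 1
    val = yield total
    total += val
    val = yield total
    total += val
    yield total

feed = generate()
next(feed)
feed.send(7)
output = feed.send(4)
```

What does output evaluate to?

Step 1: next() -> yield total=1.
Step 2: send(7) -> val=7, total = 1+7 = 8, yield 8.
Step 3: send(4) -> val=4, total = 8+4 = 12, yield 12.
Therefore output = 12.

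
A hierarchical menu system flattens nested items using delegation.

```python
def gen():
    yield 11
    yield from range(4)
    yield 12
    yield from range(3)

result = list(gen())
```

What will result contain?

Step 1: Trace yields in order:
  yield 11
  yield 0
  yield 1
  yield 2
  yield 3
  yield 12
  yield 0
  yield 1
  yield 2
Therefore result = [11, 0, 1, 2, 3, 12, 0, 1, 2].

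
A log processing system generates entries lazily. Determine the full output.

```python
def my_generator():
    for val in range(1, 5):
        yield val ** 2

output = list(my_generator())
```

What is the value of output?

Step 1: For each val in range(1, 5), yield val**2:
  val=1: yield 1**2 = 1
  val=2: yield 2**2 = 4
  val=3: yield 3**2 = 9
  val=4: yield 4**2 = 16
Therefore output = [1, 4, 9, 16].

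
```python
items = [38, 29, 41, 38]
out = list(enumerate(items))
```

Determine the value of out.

Step 1: enumerate pairs each element with its index:
  (0, 38)
  (1, 29)
  (2, 41)
  (3, 38)
Therefore out = [(0, 38), (1, 29), (2, 41), (3, 38)].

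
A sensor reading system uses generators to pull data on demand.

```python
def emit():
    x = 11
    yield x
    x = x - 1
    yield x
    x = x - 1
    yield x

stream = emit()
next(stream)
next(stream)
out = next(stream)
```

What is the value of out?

Step 1: Trace through generator execution:
  Yield 1: x starts at 11, yield 11
  Yield 2: x = 11 - 1 = 10, yield 10
  Yield 3: x = 10 - 1 = 9, yield 9
Step 2: First next() gets 11, second next() gets the second value, third next() yields 9.
Therefore out = 9.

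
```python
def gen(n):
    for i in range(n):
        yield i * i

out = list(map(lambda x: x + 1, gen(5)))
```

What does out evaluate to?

Step 1: gen(5) yields squares: [0, 1, 4, 9, 16].
Step 2: map adds 1 to each: [1, 2, 5, 10, 17].
Therefore out = [1, 2, 5, 10, 17].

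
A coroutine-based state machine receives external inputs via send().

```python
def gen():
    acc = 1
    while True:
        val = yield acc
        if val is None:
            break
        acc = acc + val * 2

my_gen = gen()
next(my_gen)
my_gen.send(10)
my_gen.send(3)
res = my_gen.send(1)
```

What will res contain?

Step 1: next() -> yield acc=1.
Step 2: send(10) -> val=10, acc = 1 + 10*2 = 21, yield 21.
Step 3: send(3) -> val=3, acc = 21 + 3*2 = 27, yield 27.
Step 4: send(1) -> val=1, acc = 27 + 1*2 = 29, yield 29.
Therefore res = 29.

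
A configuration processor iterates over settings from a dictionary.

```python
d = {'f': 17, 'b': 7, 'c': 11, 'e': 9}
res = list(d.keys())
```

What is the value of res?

Step 1: d.keys() returns the dictionary keys in insertion order.
Therefore res = ['f', 'b', 'c', 'e'].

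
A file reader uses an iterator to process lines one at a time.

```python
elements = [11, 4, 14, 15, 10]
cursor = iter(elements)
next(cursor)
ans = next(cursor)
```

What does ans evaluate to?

Step 1: Create iterator over [11, 4, 14, 15, 10].
Step 2: next() consumes 11.
Step 3: next() returns 4.
Therefore ans = 4.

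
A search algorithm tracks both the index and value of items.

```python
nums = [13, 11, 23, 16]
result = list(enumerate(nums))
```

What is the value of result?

Step 1: enumerate pairs each element with its index:
  (0, 13)
  (1, 11)
  (2, 23)
  (3, 16)
Therefore result = [(0, 13), (1, 11), (2, 23), (3, 16)].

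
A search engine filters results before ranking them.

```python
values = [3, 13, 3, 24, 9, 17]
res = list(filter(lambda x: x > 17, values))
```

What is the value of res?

Step 1: Filter elements > 17:
  3: removed
  13: removed
  3: removed
  24: kept
  9: removed
  17: removed
Therefore res = [24].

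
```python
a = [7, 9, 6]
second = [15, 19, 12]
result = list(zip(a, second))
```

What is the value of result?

Step 1: zip pairs elements at same index:
  Index 0: (7, 15)
  Index 1: (9, 19)
  Index 2: (6, 12)
Therefore result = [(7, 15), (9, 19), (6, 12)].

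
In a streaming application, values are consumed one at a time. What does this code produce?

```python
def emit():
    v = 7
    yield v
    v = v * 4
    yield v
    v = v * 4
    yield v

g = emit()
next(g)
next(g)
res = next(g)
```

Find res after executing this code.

Step 1: Trace through generator execution:
  Yield 1: v starts at 7, yield 7
  Yield 2: v = 7 * 4 = 28, yield 28
  Yield 3: v = 28 * 4 = 112, yield 112
Step 2: First next() gets 7, second next() gets the second value, third next() yields 112.
Therefore res = 112.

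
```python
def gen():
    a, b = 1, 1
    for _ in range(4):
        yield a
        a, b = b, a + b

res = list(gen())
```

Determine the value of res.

Step 1: Fibonacci-like sequence starting with a=1, b=1:
  Iteration 1: yield a=1, then a,b = 1,2
  Iteration 2: yield a=1, then a,b = 2,3
  Iteration 3: yield a=2, then a,b = 3,5
  Iteration 4: yield a=3, then a,b = 5,8
Therefore res = [1, 1, 2, 3].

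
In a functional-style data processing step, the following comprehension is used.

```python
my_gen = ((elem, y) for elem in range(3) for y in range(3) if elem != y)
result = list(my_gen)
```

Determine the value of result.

Step 1: Nested generator over range(3) x range(3) where elem != y:
  (0, 0): excluded (elem == y)
  (0, 1): included
  (0, 2): included
  (1, 0): included
  (1, 1): excluded (elem == y)
  (1, 2): included
  (2, 0): included
  (2, 1): included
  (2, 2): excluded (elem == y)
Therefore result = [(0, 1), (0, 2), (1, 0), (1, 2), (2, 0), (2, 1)].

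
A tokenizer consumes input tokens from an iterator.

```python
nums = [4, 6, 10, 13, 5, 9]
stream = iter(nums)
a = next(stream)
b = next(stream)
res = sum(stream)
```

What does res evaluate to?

Step 1: Create iterator over [4, 6, 10, 13, 5, 9].
Step 2: a = next() = 4, b = next() = 6.
Step 3: sum() of remaining [10, 13, 5, 9] = 37.
Therefore res = 37.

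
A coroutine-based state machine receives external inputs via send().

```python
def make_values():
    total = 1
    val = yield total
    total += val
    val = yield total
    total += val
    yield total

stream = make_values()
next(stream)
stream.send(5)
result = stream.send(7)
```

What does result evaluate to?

Step 1: next() -> yield total=1.
Step 2: send(5) -> val=5, total = 1+5 = 6, yield 6.
Step 3: send(7) -> val=7, total = 6+7 = 13, yield 13.
Therefore result = 13.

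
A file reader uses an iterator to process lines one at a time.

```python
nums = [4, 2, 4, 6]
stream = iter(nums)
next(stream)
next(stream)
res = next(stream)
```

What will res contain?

Step 1: Create iterator over [4, 2, 4, 6].
Step 2: next() consumes 4.
Step 3: next() consumes 2.
Step 4: next() returns 4.
Therefore res = 4.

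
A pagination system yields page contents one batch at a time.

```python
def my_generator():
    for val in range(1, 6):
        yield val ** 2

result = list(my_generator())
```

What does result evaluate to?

Step 1: For each val in range(1, 6), yield val**2:
  val=1: yield 1**2 = 1
  val=2: yield 2**2 = 4
  val=3: yield 3**2 = 9
  val=4: yield 4**2 = 16
  val=5: yield 5**2 = 25
Therefore result = [1, 4, 9, 16, 25].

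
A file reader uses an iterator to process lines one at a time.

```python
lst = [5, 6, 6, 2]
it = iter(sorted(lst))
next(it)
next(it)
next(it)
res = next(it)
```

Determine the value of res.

Step 1: sorted([5, 6, 6, 2]) = [2, 5, 6, 6].
Step 2: Create iterator and skip 3 elements.
Step 3: next() returns 6.
Therefore res = 6.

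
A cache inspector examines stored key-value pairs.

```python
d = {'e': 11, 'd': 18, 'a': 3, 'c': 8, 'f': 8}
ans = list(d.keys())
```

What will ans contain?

Step 1: d.keys() returns the dictionary keys in insertion order.
Therefore ans = ['e', 'd', 'a', 'c', 'f'].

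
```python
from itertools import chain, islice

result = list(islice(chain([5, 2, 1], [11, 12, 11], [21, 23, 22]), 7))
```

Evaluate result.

Step 1: chain([5, 2, 1], [11, 12, 11], [21, 23, 22]) = [5, 2, 1, 11, 12, 11, 21, 23, 22].
Step 2: islice takes first 7 elements: [5, 2, 1, 11, 12, 11, 21].
Therefore result = [5, 2, 1, 11, 12, 11, 21].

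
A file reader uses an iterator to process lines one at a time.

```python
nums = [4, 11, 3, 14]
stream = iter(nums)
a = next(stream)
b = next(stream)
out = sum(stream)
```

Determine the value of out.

Step 1: Create iterator over [4, 11, 3, 14].
Step 2: a = next() = 4, b = next() = 11.
Step 3: sum() of remaining [3, 14] = 17.
Therefore out = 17.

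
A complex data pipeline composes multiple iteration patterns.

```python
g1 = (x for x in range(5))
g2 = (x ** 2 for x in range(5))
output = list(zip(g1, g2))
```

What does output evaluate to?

Step 1: g1 produces [0, 1, 2, 3, 4].
Step 2: g2 produces [0, 1, 4, 9, 16].
Step 3: zip pairs them: [(0, 0), (1, 1), (2, 4), (3, 9), (4, 16)].
Therefore output = [(0, 0), (1, 1), (2, 4), (3, 9), (4, 16)].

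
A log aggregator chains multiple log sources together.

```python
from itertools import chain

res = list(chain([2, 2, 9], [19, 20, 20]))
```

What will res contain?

Step 1: chain() concatenates iterables: [2, 2, 9] + [19, 20, 20].
Therefore res = [2, 2, 9, 19, 20, 20].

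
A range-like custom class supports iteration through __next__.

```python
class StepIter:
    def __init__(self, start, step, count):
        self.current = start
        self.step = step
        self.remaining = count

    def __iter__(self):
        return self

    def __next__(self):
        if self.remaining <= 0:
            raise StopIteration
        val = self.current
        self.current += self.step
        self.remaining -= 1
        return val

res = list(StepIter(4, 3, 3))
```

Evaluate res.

Step 1: StepIter starts at 4, increments by 3, for 3 steps:
  Yield 4, then current += 3
  Yield 7, then current += 3
  Yield 10, then current += 3
Therefore res = [4, 7, 10].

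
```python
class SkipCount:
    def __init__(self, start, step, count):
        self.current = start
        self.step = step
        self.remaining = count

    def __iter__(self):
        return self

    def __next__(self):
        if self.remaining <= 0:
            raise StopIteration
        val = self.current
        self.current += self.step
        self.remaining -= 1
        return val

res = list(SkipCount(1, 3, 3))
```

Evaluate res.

Step 1: SkipCount starts at 1, increments by 3, for 3 steps:
  Yield 1, then current += 3
  Yield 4, then current += 3
  Yield 7, then current += 3
Therefore res = [1, 4, 7].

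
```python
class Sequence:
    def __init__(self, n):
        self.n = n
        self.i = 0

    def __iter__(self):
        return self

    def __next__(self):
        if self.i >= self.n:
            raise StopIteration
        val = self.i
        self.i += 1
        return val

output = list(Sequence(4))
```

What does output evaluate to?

Step 1: Sequence(4) creates an iterator counting 0 to 3.
Step 2: list() consumes all values: [0, 1, 2, 3].
Therefore output = [0, 1, 2, 3].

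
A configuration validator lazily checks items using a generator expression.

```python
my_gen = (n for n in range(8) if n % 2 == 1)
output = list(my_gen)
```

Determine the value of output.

Step 1: Filter range(8) keeping only odd values:
  n=0: even, excluded
  n=1: odd, included
  n=2: even, excluded
  n=3: odd, included
  n=4: even, excluded
  n=5: odd, included
  n=6: even, excluded
  n=7: odd, included
Therefore output = [1, 3, 5, 7].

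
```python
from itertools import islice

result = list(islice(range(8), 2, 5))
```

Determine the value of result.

Step 1: islice(range(8), 2, 5) takes elements at indices [2, 5).
Step 2: Elements: [2, 3, 4].
Therefore result = [2, 3, 4].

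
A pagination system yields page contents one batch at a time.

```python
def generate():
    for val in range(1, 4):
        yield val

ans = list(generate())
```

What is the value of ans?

Step 1: The generator yields each value from range(1, 4).
Step 2: list() consumes all yields: [1, 2, 3].
Therefore ans = [1, 2, 3].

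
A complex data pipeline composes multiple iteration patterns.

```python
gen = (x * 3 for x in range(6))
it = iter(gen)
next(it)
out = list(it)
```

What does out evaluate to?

Step 1: Generator produces [0, 3, 6, 9, 12, 15].
Step 2: next(it) consumes first element (0).
Step 3: list(it) collects remaining: [3, 6, 9, 12, 15].
Therefore out = [3, 6, 9, 12, 15].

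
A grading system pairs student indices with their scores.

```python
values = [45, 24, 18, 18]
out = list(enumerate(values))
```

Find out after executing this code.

Step 1: enumerate pairs each element with its index:
  (0, 45)
  (1, 24)
  (2, 18)
  (3, 18)
Therefore out = [(0, 45), (1, 24), (2, 18), (3, 18)].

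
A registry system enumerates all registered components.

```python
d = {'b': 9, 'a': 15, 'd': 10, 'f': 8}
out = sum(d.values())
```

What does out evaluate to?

Step 1: d.values() = [9, 15, 10, 8].
Step 2: sum = 42.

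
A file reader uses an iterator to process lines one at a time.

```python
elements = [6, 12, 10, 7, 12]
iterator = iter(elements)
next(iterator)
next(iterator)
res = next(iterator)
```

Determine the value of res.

Step 1: Create iterator over [6, 12, 10, 7, 12].
Step 2: next() consumes 6.
Step 3: next() consumes 12.
Step 4: next() returns 10.
Therefore res = 10.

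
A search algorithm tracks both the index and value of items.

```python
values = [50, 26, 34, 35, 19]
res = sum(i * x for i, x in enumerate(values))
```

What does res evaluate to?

Step 1: Compute i * x for each (i, x) in enumerate([50, 26, 34, 35, 19]):
  i=0, x=50: 0*50 = 0
  i=1, x=26: 1*26 = 26
  i=2, x=34: 2*34 = 68
  i=3, x=35: 3*35 = 105
  i=4, x=19: 4*19 = 76
Step 2: sum = 0 + 26 + 68 + 105 + 76 = 275.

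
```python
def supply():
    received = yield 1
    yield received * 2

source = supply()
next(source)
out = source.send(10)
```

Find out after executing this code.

Step 1: next(source) advances to first yield, producing 1.
Step 2: send(10) resumes, received = 10.
Step 3: yield received * 2 = 10 * 2 = 20.
Therefore out = 20.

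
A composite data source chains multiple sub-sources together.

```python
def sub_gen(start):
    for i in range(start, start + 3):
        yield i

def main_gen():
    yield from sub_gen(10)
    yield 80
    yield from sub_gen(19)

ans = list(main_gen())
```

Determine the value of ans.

Step 1: main_gen() delegates to sub_gen(10):
  yield 10
  yield 11
  yield 12
Step 2: yield 80
Step 3: Delegates to sub_gen(19):
  yield 19
  yield 20
  yield 21
Therefore ans = [10, 11, 12, 80, 19, 20, 21].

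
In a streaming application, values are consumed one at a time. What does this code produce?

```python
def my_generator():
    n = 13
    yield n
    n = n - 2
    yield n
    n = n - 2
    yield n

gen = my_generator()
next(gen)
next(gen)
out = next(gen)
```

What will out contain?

Step 1: Trace through generator execution:
  Yield 1: n starts at 13, yield 13
  Yield 2: n = 13 - 2 = 11, yield 11
  Yield 3: n = 11 - 2 = 9, yield 9
Step 2: First next() gets 13, second next() gets the second value, third next() yields 9.
Therefore out = 9.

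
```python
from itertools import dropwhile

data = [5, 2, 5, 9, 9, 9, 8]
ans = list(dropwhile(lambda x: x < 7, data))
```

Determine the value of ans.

Step 1: dropwhile drops elements while < 7:
  5 < 7: dropped
  2 < 7: dropped
  5 < 7: dropped
  9: kept (dropping stopped)
Step 2: Remaining elements kept regardless of condition.
Therefore ans = [9, 9, 9, 8].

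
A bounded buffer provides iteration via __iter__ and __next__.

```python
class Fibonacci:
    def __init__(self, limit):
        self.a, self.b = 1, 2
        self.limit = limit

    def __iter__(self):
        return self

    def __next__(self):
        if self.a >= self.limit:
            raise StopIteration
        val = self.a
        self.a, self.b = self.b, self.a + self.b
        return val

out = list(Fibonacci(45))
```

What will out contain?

Step 1: Fibonacci-like sequence (a=1, b=2) until >= 45:
  Yield 1, then a,b = 2,3
  Yield 2, then a,b = 3,5
  Yield 3, then a,b = 5,8
  Yield 5, then a,b = 8,13
  Yield 8, then a,b = 13,21
  Yield 13, then a,b = 21,34
  Yield 21, then a,b = 34,55
  Yield 34, then a,b = 55,89
Step 2: 55 >= 45, stop.
Therefore out = [1, 2, 3, 5, 8, 13, 21, 34].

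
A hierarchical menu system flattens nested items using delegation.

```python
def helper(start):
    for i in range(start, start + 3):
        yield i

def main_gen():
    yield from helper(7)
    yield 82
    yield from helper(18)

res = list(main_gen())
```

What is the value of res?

Step 1: main_gen() delegates to helper(7):
  yield 7
  yield 8
  yield 9
Step 2: yield 82
Step 3: Delegates to helper(18):
  yield 18
  yield 19
  yield 20
Therefore res = [7, 8, 9, 82, 18, 19, 20].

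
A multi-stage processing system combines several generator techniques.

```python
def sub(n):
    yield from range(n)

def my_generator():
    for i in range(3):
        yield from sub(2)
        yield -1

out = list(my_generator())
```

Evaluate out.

Step 1: For each i in range(3):
  i=0: yield from sub(2) -> [0, 1], then yield -1
  i=1: yield from sub(2) -> [0, 1], then yield -1
  i=2: yield from sub(2) -> [0, 1], then yield -1
Therefore out = [0, 1, -1, 0, 1, -1, 0, 1, -1].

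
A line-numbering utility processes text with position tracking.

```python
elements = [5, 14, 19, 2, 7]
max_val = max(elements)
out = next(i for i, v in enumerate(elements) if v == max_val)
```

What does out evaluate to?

Step 1: max([5, 14, 19, 2, 7]) = 19.
Step 2: Find first index where value == 19:
  Index 0: 5 != 19
  Index 1: 14 != 19
  Index 2: 19 == 19, found!
Therefore out = 2.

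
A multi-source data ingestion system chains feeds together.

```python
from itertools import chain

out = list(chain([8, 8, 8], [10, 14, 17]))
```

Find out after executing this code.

Step 1: chain() concatenates iterables: [8, 8, 8] + [10, 14, 17].
Therefore out = [8, 8, 8, 10, 14, 17].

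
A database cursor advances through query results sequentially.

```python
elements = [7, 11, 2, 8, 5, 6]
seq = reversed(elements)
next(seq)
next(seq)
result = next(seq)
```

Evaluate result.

Step 1: reversed([7, 11, 2, 8, 5, 6]) gives iterator: [6, 5, 8, 2, 11, 7].
Step 2: First next() = 6, second next() = 5.
Step 3: Third next() = 8.
Therefore result = 8.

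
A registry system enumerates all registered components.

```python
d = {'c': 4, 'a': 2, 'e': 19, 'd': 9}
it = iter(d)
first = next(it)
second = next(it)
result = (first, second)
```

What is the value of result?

Step 1: iter(d) iterates over keys: ['c', 'a', 'e', 'd'].
Step 2: first = next(it) = 'c', second = next(it) = 'a'.
Therefore result = ('c', 'a').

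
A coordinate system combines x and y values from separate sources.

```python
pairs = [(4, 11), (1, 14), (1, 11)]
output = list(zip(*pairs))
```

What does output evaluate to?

Step 1: zip(*pairs) transposes: unzips [(4, 11), (1, 14), (1, 11)] into separate sequences.
Step 2: First elements: (4, 1, 1), second elements: (11, 14, 11).
Therefore output = [(4, 1, 1), (11, 14, 11)].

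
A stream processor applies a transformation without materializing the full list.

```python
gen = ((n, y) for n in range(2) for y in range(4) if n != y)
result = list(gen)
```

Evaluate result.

Step 1: Nested generator over range(2) x range(4) where n != y:
  (0, 0): excluded (n == y)
  (0, 1): included
  (0, 2): included
  (0, 3): included
  (1, 0): included
  (1, 1): excluded (n == y)
  (1, 2): included
  (1, 3): included
Therefore result = [(0, 1), (0, 2), (0, 3), (1, 0), (1, 2), (1, 3)].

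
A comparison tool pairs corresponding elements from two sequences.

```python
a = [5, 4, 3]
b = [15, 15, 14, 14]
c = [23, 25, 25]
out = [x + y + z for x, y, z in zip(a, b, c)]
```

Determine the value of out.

Step 1: zip three lists (truncates to shortest, len=3):
  5 + 15 + 23 = 43
  4 + 15 + 25 = 44
  3 + 14 + 25 = 42
Therefore out = [43, 44, 42].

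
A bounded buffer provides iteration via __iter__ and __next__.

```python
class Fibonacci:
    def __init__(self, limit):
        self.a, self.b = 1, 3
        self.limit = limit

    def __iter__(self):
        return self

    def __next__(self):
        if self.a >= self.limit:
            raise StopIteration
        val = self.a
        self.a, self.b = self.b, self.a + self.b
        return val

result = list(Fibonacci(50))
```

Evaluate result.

Step 1: Fibonacci-like sequence (a=1, b=3) until >= 50:
  Yield 1, then a,b = 3,4
  Yield 3, then a,b = 4,7
  Yield 4, then a,b = 7,11
  Yield 7, then a,b = 11,18
  Yield 11, then a,b = 18,29
  Yield 18, then a,b = 29,47
  Yield 29, then a,b = 47,76
  Yield 47, then a,b = 76,123
Step 2: 76 >= 50, stop.
Therefore result = [1, 3, 4, 7, 11, 18, 29, 47].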